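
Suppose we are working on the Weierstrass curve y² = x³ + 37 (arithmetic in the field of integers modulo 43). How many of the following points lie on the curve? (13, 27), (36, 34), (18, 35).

(13, 27): 27² ≡ 41, rhs ≡ 41 → on.
(36, 34): 34² ≡ 38, rhs ≡ 38 → on.
(18, 35): 35² ≡ 21, rhs ≡ 21 → on.

3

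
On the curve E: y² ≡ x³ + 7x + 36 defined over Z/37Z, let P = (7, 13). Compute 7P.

Double-and-add on 7 = (111)₂. Start with P = (7, 13) for the leading 1-bit.
double: tangent at (7, 13): λ = (3·7² + 7)/(2·13) ≡ 6/26. 26⁻¹ ≡ 10 (mod 37), so λ ≡ 6·10 ≡ 23.
  x = λ² - 7 - 7 = 529 - 14 ≡ 34; y = λ·(7 - 34) - 13 ≡ 32. → (34, 32)
add P: (34, 32) + (7, 13). λ = (13 - 32)/(7 - 34) ≡ 18/10 mod 37. 10⁻¹ ≡ 26 (mod 37), so λ ≡ 24.
  x = λ² - 34 - 7 = 576 - 41 ≡ 17; y = λ·(34 - 17) - 32 ≡ 6. → (17, 6)
double: tangent at (17, 6): λ = (3·17² + 7)/(2·6) ≡ 23/12. 12⁻¹ ≡ 34 (mod 37) since 12·34 = 408 ≡ 1, so λ ≡ 23·34 ≡ 5.
  x = λ² - 17 - 17 = 25 - 34 ≡ 28; y = λ·(17 - 28) - 6 ≡ 13. → (28, 13)
add P: (28, 13) + (7, 13). λ = (13 - 13)/(7 - 28) ≡ 0/16 mod 37. 16⁻¹ ≡ 7 (mod 37), so λ ≡ 0.
  x = λ² - 28 - 7 = 0 - 35 ≡ 2; y = λ·(28 - 2) - 13 ≡ 24. → (2, 24)

(2, 24)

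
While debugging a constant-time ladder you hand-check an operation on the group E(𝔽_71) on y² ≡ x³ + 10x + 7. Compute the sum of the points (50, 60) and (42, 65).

(50, 60) + (42, 65). λ = (65 - 60)/(42 - 50) ≡ 5/63 mod 71. 63⁻¹ ≡ 62 (mod 71), so λ ≡ 26.
  x = λ² - 50 - 42 = 676 - 92 ≡ 16; y = λ·(50 - 16) - 60 ≡ 43. → (16, 43)

(16, 43)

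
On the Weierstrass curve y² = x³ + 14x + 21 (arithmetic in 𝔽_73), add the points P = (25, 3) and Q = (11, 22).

(25, 3) + (11, 22). λ = (22 - 3)/(11 - 25) ≡ 19/59 mod 73. 59⁻¹ ≡ 26 (mod 73) since 59·26 = 1534 ≡ 1, so λ ≡ 56.
  x = λ² - 25 - 11 = 3136 - 36 ≡ 34; y = λ·(25 - 34) - 3 ≡ 4. → (34, 4)

(34, 4)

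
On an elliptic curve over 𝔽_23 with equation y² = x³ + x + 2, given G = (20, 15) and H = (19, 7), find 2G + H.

(13, 2)

First 2G:
Repeated addition: build up to 2G.
2G: tangent at (20, 15): λ = (3·20² + 1)/(2·15) ≡ 5/7. 7⁻¹ ≡ 10 (mod 23), so λ ≡ 5·10 ≡ 4.
  x = λ² - 20 - 20 = 16 - 40 ≡ 22; y = λ·(20 - 22) - 15 ≡ 0. → (22, 0)
2G = (22, 0).
Finally 2G + H:
(22, 0) + (19, 7). λ = (7 - 0)/(19 - 22) ≡ 7/20 mod 23. 20⁻¹ ≡ 15 (mod 23), so λ ≡ 13.
  x = λ² - 22 - 19 = 169 - 41 ≡ 13; y = λ·(22 - 13) - 0 ≡ 2. → (13, 2)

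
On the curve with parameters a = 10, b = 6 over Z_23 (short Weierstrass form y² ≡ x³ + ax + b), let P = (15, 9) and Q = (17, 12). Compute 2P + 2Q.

First 2P:
Repeated addition: build up to 2P.
2P: tangent at (15, 9): λ = (3·15² + 10)/(2·9) ≡ 18/18. 18⁻¹ ≡ 9 (mod 23) since 18·9 = 162 ≡ 1, so λ ≡ 18·9 ≡ 1.
  x = λ² - 15 - 15 = 1 - 30 ≡ 17; y = λ·(15 - 17) - 9 ≡ 12. → (17, 12)
2P = (17, 12).
Next 2Q:
Repeated addition: build up to 2Q.
2Q: tangent at (17, 12): λ = (3·17² + 10)/(2·12) ≡ 3/1. 1⁻¹ ≡ 1 (mod 23), so λ ≡ 3·1 ≡ 3.
  x = λ² - 17 - 17 = 9 - 34 ≡ 21; y = λ·(17 - 21) - 12 ≡ 22. → (21, 22)
2Q = (21, 22).
Finally 2P + 2Q:
(17, 12) + (21, 22). λ = (22 - 12)/(21 - 17) ≡ 10/4 mod 23. 4⁻¹ ≡ 6 (mod 23) since 4·6 = 24 ≡ 1, so λ ≡ 14.
  x = λ² - 17 - 21 = 196 - 38 ≡ 20; y = λ·(17 - 20) - 12 ≡ 15. → (20, 15)

(20, 15)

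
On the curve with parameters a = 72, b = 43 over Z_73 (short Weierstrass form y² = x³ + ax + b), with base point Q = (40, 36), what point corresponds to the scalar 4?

(63, 41)

Repeated addition: build up to 4Q.
2Q: tangent at (40, 36): λ = (3·40² + 72)/(2·36) ≡ 54/72. 72⁻¹ ≡ 72 (mod 73) since 72·72 = 5184 ≡ 1, so λ ≡ 54·72 ≡ 19.
  x = λ² - 40 - 40 = 361 - 80 ≡ 62; y = λ·(40 - 62) - 36 ≡ 57. → (62, 57)
3Q: (62, 57) + (40, 36). λ = (36 - 57)/(40 - 62) ≡ 52/51 mod 73. 51⁻¹ ≡ 63 (mod 73) since 51·63 = 3213 ≡ 1, so λ ≡ 64.
  x = λ² - 62 - 40 = 4096 - 102 ≡ 52; y = λ·(62 - 52) - 57 ≡ 72. → (52, 72)
4Q: (52, 72) + (40, 36). λ = (36 - 72)/(40 - 52) ≡ 37/61 mod 73. 61⁻¹ ≡ 6 (mod 73), so λ ≡ 3.
  x = λ² - 52 - 40 = 9 - 92 ≡ 63; y = λ·(52 - 63) - 72 ≡ 41. → (63, 41)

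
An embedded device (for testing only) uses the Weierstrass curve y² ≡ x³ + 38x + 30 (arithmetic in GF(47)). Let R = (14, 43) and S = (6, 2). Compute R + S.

(7, 34)

(14, 43) + (6, 2). λ = (2 - 43)/(6 - 14) ≡ 6/39 mod 47. 39⁻¹ ≡ 41 (mod 47), so λ ≡ 11.
  x = λ² - 14 - 6 = 121 - 20 ≡ 7; y = λ·(14 - 7) - 43 ≡ 34. → (7, 34)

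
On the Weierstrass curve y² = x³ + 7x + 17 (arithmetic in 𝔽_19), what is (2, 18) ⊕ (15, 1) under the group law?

(2, 18) + (15, 1). λ = (1 - 18)/(15 - 2) ≡ 2/13 mod 19. 13⁻¹ ≡ 3 (mod 19), so λ ≡ 6.
  x = λ² - 2 - 15 = 36 - 17 ≡ 0; y = λ·(2 - 0) - 18 ≡ 13. → (0, 13)

(0, 13)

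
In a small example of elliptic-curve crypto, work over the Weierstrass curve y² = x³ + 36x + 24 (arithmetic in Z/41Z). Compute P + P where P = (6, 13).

tangent at (6, 13): λ = (3·6² + 36)/(2·13) ≡ 21/26. 26⁻¹ ≡ 30 (mod 41), so λ ≡ 21·30 ≡ 15.
  x = λ² - 6 - 6 = 225 - 12 ≡ 8; y = λ·(6 - 8) - 13 ≡ 39. → (8, 39)

(8, 39)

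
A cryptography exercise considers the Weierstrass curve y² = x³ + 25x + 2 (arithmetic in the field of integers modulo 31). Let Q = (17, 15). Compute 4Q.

Double-and-add on 4 = (100)₂. Start with Q = (17, 15) for the leading 1-bit.
double: tangent at (17, 15): λ = (3·17² + 25)/(2·15) ≡ 24/30. 30⁻¹ ≡ 30 (mod 31) since 30·30 = 900 ≡ 1, so λ ≡ 24·30 ≡ 7.
  x = λ² - 17 - 17 = 49 - 34 ≡ 15; y = λ·(17 - 15) - 15 ≡ 30. → (15, 30)
double: tangent at (15, 30): λ = (3·15² + 25)/(2·30) ≡ 18/29. 29⁻¹ ≡ 15 (mod 31) since 29·15 = 435 ≡ 1, so λ ≡ 18·15 ≡ 22.
  x = λ² - 15 - 15 = 484 - 30 ≡ 20; y = λ·(15 - 20) - 30 ≡ 15. → (20, 15)

(20, 15)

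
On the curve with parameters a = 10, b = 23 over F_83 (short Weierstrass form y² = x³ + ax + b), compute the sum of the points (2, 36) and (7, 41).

(75, 57)

(2, 36) + (7, 41). λ = (41 - 36)/(7 - 2) ≡ 5/5 mod 83. 5⁻¹ ≡ 50 (mod 83) since 5·50 = 250 ≡ 1, so λ ≡ 1.
  x = λ² - 2 - 7 = 1 - 9 ≡ 75; y = λ·(2 - 75) - 36 ≡ 57. → (75, 57)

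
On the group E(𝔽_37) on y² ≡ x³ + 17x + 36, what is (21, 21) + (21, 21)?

tangent at (21, 21): λ = (3·21² + 17)/(2·21) ≡ 8/5. 5⁻¹ ≡ 15 (mod 37), so λ ≡ 8·15 ≡ 9.
  x = λ² - 21 - 21 = 81 - 42 ≡ 2; y = λ·(21 - 2) - 21 ≡ 2. → (2, 2)

(2, 2)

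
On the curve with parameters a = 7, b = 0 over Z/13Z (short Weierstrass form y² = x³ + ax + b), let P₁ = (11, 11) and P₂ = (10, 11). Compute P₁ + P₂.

(11, 11) + (10, 11). λ = (11 - 11)/(10 - 11) ≡ 0/12 mod 13. 12⁻¹ ≡ 12 (mod 13), so λ ≡ 0.
  x = λ² - 11 - 10 = 0 - 21 ≡ 5; y = λ·(11 - 5) - 11 ≡ 2. → (5, 2)

(5, 2)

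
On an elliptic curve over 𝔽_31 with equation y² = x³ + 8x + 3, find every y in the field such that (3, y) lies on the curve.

none

x³ + 8x + 3 = 54 ≡ 23 (mod 31).
23 is a non-residue mod 31; no y exists.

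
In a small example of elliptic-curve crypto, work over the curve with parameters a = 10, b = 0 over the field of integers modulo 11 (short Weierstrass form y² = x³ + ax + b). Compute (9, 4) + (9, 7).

O

The two points share x = 9 and their y-coordinates satisfy 4 + 7 ≡ 0 (mod 11), so they are inverses. Their sum is O.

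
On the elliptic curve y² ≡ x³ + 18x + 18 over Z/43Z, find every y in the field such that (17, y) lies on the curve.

none

x³ + 18x + 18 = 5237 ≡ 34 (mod 43).
34 is a non-residue mod 43; no y exists.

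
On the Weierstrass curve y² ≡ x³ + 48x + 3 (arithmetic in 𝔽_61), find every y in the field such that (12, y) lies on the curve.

none

x³ + 48x + 3 = 2307 ≡ 50 (mod 61).
50 is a non-residue mod 61; no y exists.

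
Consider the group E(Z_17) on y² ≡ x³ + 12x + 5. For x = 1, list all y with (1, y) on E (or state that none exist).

x³ + 12x + 5 = 18 ≡ 1 (mod 17).
Square roots of 1 mod 17: 1 and 16 (since 1² = 1 ≡ 1).

1, 16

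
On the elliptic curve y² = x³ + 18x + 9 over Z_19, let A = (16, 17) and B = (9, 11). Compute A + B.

(18, 3)

(16, 17) + (9, 11). λ = (11 - 17)/(9 - 16) ≡ 13/12 mod 19. 12⁻¹ ≡ 8 (mod 19) since 12·8 = 96 ≡ 1, so λ ≡ 9.
  x = λ² - 16 - 9 = 81 - 25 ≡ 18; y = λ·(16 - 18) - 17 ≡ 3. → (18, 3)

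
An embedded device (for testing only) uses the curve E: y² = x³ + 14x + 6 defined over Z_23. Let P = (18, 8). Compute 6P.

(12, 19)

Double-and-add on 6 = (110)₂. Start with P = (18, 8) for the leading 1-bit.
double: tangent at (18, 8): λ = (3·18² + 14)/(2·8) ≡ 20/16. 16⁻¹ ≡ 13 (mod 23), so λ ≡ 20·13 ≡ 7.
  x = λ² - 18 - 18 = 49 - 36 ≡ 13; y = λ·(18 - 13) - 8 ≡ 4. → (13, 4)
add P: (13, 4) + (18, 8). λ = (8 - 4)/(18 - 13) ≡ 4/5 mod 23. 5⁻¹ ≡ 14 (mod 23) since 5·14 = 70 ≡ 1, so λ ≡ 10.
  x = λ² - 13 - 18 = 100 - 31 ≡ 0; y = λ·(13 - 0) - 4 ≡ 11. → (0, 11)
double: tangent at (0, 11): λ = (3·0² + 14)/(2·11) ≡ 14/22. 22⁻¹ ≡ 22 (mod 23) since 22·22 = 484 ≡ 1, so λ ≡ 14·22 ≡ 9.
  x = λ² - 0 - 0 = 81 - 0 ≡ 12; y = λ·(0 - 12) - 11 ≡ 19. → (12, 19)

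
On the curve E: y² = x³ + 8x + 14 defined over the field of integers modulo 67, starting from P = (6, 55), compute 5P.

(10, 42)

Double-and-add on 5 = (101)₂. Start with P = (6, 55) for the leading 1-bit.
double: tangent at (6, 55): λ = (3·6² + 8)/(2·55) ≡ 49/43. 43⁻¹ ≡ 53 (mod 67) since 43·53 = 2279 ≡ 1, so λ ≡ 49·53 ≡ 51.
  x = λ² - 6 - 6 = 2601 - 12 ≡ 43; y = λ·(6 - 43) - 55 ≡ 1. → (43, 1)
double: tangent at (43, 1): λ = (3·43² + 8)/(2·1) ≡ 61/2. 2⁻¹ ≡ 34 (mod 67), so λ ≡ 61·34 ≡ 64.
  x = λ² - 43 - 43 = 4096 - 86 ≡ 57; y = λ·(43 - 57) - 1 ≡ 41. → (57, 41)
add P: (57, 41) + (6, 55). λ = (55 - 41)/(6 - 57) ≡ 14/16 mod 67. 16⁻¹ ≡ 21 (mod 67) since 16·21 = 336 ≡ 1, so λ ≡ 26.
  x = λ² - 57 - 6 = 676 - 63 ≡ 10; y = λ·(57 - 10) - 41 ≡ 42. → (10, 42)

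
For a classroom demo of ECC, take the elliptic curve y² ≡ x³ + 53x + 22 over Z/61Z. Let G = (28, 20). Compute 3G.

Repeated addition: build up to 3G.
2G: tangent at (28, 20): λ = (3·28² + 53)/(2·20) ≡ 26/40. 40⁻¹ ≡ 29 (mod 61), so λ ≡ 26·29 ≡ 22.
  x = λ² - 28 - 28 = 484 - 56 ≡ 1; y = λ·(28 - 1) - 20 ≡ 25. → (1, 25)
3G: (1, 25) + (28, 20). λ = (20 - 25)/(28 - 1) ≡ 56/27 mod 61. 27⁻¹ ≡ 52 (mod 61) since 27·52 = 1404 ≡ 1, so λ ≡ 45.
  x = λ² - 1 - 28 = 2025 - 29 ≡ 44; y = λ·(1 - 44) - 25 ≡ 53. → (44, 53)

(44, 53)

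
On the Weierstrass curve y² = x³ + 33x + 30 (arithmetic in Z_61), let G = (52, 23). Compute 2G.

(54, 26)

tangent at (52, 23): λ = (3·52² + 33)/(2·23) ≡ 32/46. 46⁻¹ ≡ 4 (mod 61), so λ ≡ 32·4 ≡ 6.
  x = λ² - 52 - 52 = 36 - 104 ≡ 54; y = λ·(52 - 54) - 23 ≡ 26. → (54, 26)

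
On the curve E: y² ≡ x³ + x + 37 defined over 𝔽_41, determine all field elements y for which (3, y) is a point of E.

none

x³ + 1x + 37 = 67 ≡ 26 (mod 41).
26 is a non-residue mod 41; no y exists.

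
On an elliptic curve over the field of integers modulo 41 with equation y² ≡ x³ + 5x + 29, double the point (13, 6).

tangent at (13, 6): λ = (3·13² + 5)/(2·6) ≡ 20/12. 12⁻¹ ≡ 24 (mod 41), so λ ≡ 20·24 ≡ 29.
  x = λ² - 13 - 13 = 841 - 26 ≡ 36; y = λ·(13 - 36) - 6 ≡ 24. → (36, 24)

(36, 24)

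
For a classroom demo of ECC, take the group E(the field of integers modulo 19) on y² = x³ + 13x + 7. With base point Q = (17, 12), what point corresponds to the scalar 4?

(16, 13)

Repeated addition: build up to 4Q.
2Q: tangent at (17, 12): λ = (3·17² + 13)/(2·12) ≡ 6/5. 5⁻¹ ≡ 4 (mod 19), so λ ≡ 6·4 ≡ 5.
  x = λ² - 17 - 17 = 25 - 34 ≡ 10; y = λ·(17 - 10) - 12 ≡ 4. → (10, 4)
3Q: (10, 4) + (17, 12). λ = (12 - 4)/(17 - 10) ≡ 8/7 mod 19. 7⁻¹ ≡ 11 (mod 19), so λ ≡ 12.
  x = λ² - 10 - 17 = 144 - 27 ≡ 3; y = λ·(10 - 3) - 4 ≡ 4. → (3, 4)
4Q: (3, 4) + (17, 12). λ = (12 - 4)/(17 - 3) ≡ 8/14 mod 19. 14⁻¹ ≡ 15 (mod 19), so λ ≡ 6.
  x = λ² - 3 - 17 = 36 - 20 ≡ 16; y = λ·(3 - 16) - 4 ≡ 13. → (16, 13)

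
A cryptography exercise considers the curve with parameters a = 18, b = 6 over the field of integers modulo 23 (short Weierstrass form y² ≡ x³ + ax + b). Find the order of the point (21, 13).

2P: tangent at (21, 13): λ = (3·21² + 18)/(2·13) ≡ 7/3. 3⁻¹ ≡ 8 (mod 23) since 3·8 = 24 ≡ 1, so λ ≡ 7·8 ≡ 10.
  x = λ² - 21 - 21 = 100 - 42 ≡ 12; y = λ·(21 - 12) - 13 ≡ 8. → (12, 8)
3P: (12, 8) + (21, 13). λ = (13 - 8)/(21 - 12) ≡ 5/9 mod 23. 9⁻¹ ≡ 18 (mod 23), so λ ≡ 21.
  x = λ² - 12 - 21 = 441 - 33 ≡ 17; y = λ·(12 - 17) - 8 ≡ 2. → (17, 2)
4P: (17, 2) + (21, 13). λ = (13 - 2)/(21 - 17) ≡ 11/4 mod 23. 4⁻¹ ≡ 6 (mod 23), so λ ≡ 20.
  x = λ² - 17 - 21 = 400 - 38 ≡ 17; y = λ·(17 - 17) - 2 ≡ 21. → (17, 21)
5P: (17, 21) + (21, 13). λ = (13 - 21)/(21 - 17) ≡ 15/4 mod 23. 4⁻¹ ≡ 6 (mod 23) since 4·6 = 24 ≡ 1, so λ ≡ 21.
  x = λ² - 17 - 21 = 441 - 38 ≡ 12; y = λ·(17 - 12) - 21 ≡ 15. → (12, 15)
6P: (12, 15) + (21, 13). λ = (13 - 15)/(21 - 12) ≡ 21/9 mod 23. 9⁻¹ ≡ 18 (mod 23), so λ ≡ 10.
  x = λ² - 12 - 21 = 100 - 33 ≡ 21; y = λ·(12 - 21) - 15 ≡ 10. → (21, 10)
7P: (21, 10) + (21, 13): same x and y₁ ≡ -y₂, so the sum is the point at infinity.
7P = the point at infinity, so the order is 7.

7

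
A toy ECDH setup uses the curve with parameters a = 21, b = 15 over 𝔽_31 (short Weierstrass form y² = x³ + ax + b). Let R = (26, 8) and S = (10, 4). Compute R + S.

(28, 7)

(26, 8) + (10, 4). λ = (4 - 8)/(10 - 26) ≡ 27/15 mod 31. 15⁻¹ ≡ 29 (mod 31) since 15·29 = 435 ≡ 1, so λ ≡ 8.
  x = λ² - 26 - 10 = 64 - 36 ≡ 28; y = λ·(26 - 28) - 8 ≡ 7. → (28, 7)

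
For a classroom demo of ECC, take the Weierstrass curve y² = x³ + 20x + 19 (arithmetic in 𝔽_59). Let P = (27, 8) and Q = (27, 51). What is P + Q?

The two points share x = 27 and their y-coordinates satisfy 8 + 51 ≡ 0 (mod 59), so they are inverses. Their sum is 𝒪.

O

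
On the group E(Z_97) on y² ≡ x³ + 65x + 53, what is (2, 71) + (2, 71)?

(92, 66)

tangent at (2, 71): λ = (3·2² + 65)/(2·71) ≡ 77/45. 45⁻¹ ≡ 69 (mod 97), so λ ≡ 77·69 ≡ 75.
  x = λ² - 2 - 2 = 5625 - 4 ≡ 92; y = λ·(2 - 92) - 71 ≡ 66. → (92, 66)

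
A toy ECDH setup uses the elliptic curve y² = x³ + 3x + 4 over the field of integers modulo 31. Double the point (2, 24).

(3, 28)

tangent at (2, 24): λ = (3·2² + 3)/(2·24) ≡ 15/17. 17⁻¹ ≡ 11 (mod 31), so λ ≡ 15·11 ≡ 10.
  x = λ² - 2 - 2 = 100 - 4 ≡ 3; y = λ·(2 - 3) - 24 ≡ 28. → (3, 28)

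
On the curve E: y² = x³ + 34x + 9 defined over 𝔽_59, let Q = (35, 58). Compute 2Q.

tangent at (35, 58): λ = (3·35² + 34)/(2·58) ≡ 51/57. 57⁻¹ ≡ 29 (mod 59), so λ ≡ 51·29 ≡ 4.
  x = λ² - 35 - 35 = 16 - 70 ≡ 5; y = λ·(35 - 5) - 58 ≡ 3. → (5, 3)

(5, 3)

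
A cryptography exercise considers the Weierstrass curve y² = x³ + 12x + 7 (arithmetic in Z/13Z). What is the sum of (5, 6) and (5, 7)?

O

The two points share x = 5 and their y-coordinates satisfy 6 + 7 ≡ 0 (mod 13), so they are inverses. Their sum is the point at infinity.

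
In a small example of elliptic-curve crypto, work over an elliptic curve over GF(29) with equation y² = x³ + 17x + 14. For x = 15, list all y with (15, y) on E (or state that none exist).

none

x³ + 17x + 14 = 3644 ≡ 19 (mod 29).
19 is a non-residue mod 29; no y exists.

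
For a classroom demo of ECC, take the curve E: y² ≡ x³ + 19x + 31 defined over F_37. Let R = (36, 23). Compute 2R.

tangent at (36, 23): λ = (3·36² + 19)/(2·23) ≡ 22/9. 9⁻¹ ≡ 33 (mod 37) since 9·33 = 297 ≡ 1, so λ ≡ 22·33 ≡ 23.
  x = λ² - 36 - 36 = 529 - 72 ≡ 13; y = λ·(36 - 13) - 23 ≡ 25. → (13, 25)

(13, 25)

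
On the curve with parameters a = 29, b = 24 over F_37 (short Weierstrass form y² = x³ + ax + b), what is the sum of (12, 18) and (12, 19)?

The two points share x = 12 and their y-coordinates satisfy 18 + 19 ≡ 0 (mod 37), so they are inverses. Their sum is 𝒪.

O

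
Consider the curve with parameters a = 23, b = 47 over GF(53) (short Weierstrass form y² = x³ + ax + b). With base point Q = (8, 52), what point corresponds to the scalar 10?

Repeated addition: build up to 10Q.
2Q: tangent at (8, 52): λ = (3·8² + 23)/(2·52) ≡ 3/51. 51⁻¹ ≡ 26 (mod 53) since 51·26 = 1326 ≡ 1, so λ ≡ 3·26 ≡ 25.
  x = λ² - 8 - 8 = 625 - 16 ≡ 26; y = λ·(8 - 26) - 52 ≡ 28. → (26, 28)
3Q: (26, 28) + (8, 52). λ = (52 - 28)/(8 - 26) ≡ 24/35 mod 53. 35⁻¹ ≡ 50 (mod 53) since 35·50 = 1750 ≡ 1, so λ ≡ 34.
  x = λ² - 26 - 8 = 1156 - 34 ≡ 9; y = λ·(26 - 9) - 28 ≡ 20. → (9, 20)
4Q: (9, 20) + (8, 52). λ = (52 - 20)/(8 - 9) ≡ 32/52 mod 53. 52⁻¹ ≡ 52 (mod 53), so λ ≡ 21.
  x = λ² - 9 - 8 = 441 - 17 ≡ 0; y = λ·(9 - 0) - 20 ≡ 10. → (0, 10)
5Q: (0, 10) + (8, 52). λ = (52 - 10)/(8 - 0) ≡ 42/8 mod 53. 8⁻¹ ≡ 20 (mod 53), so λ ≡ 45.
  x = λ² - 0 - 8 = 2025 - 8 ≡ 3; y = λ·(0 - 3) - 10 ≡ 14. → (3, 14)
6Q: (3, 14) + (8, 52). λ = (52 - 14)/(8 - 3) ≡ 38/5 mod 53. 5⁻¹ ≡ 32 (mod 53) since 5·32 = 160 ≡ 1, so λ ≡ 50.
  x = λ² - 3 - 8 = 2500 - 11 ≡ 51; y = λ·(3 - 51) - 14 ≡ 24. → (51, 24)
7Q: (51, 24) + (8, 52). λ = (52 - 24)/(8 - 51) ≡ 28/10 mod 53. 10⁻¹ ≡ 16 (mod 53) since 10·16 = 160 ≡ 1, so λ ≡ 24.
  x = λ² - 51 - 8 = 576 - 59 ≡ 40; y = λ·(51 - 40) - 24 ≡ 28. → (40, 28)
8Q: (40, 28) + (8, 52). λ = (52 - 28)/(8 - 40) ≡ 24/21 mod 53. 21⁻¹ ≡ 48 (mod 53) since 21·48 = 1008 ≡ 1, so λ ≡ 39.
  x = λ² - 40 - 8 = 1521 - 48 ≡ 42; y = λ·(40 - 42) - 28 ≡ 0. → (42, 0)
9Q: (42, 0) + (8, 52). λ = (52 - 0)/(8 - 42) ≡ 52/19 mod 53. 19⁻¹ ≡ 14 (mod 53), so λ ≡ 39.
  x = λ² - 42 - 8 = 1521 - 50 ≡ 40; y = λ·(42 - 40) - 0 ≡ 25. → (40, 25)
10Q: (40, 25) + (8, 52). λ = (52 - 25)/(8 - 40) ≡ 27/21 mod 53. 21⁻¹ ≡ 48 (mod 53) since 21·48 = 1008 ≡ 1, so λ ≡ 24.
  x = λ² - 40 - 8 = 576 - 48 ≡ 51; y = λ·(40 - 51) - 25 ≡ 29. → (51, 29)

(51, 29)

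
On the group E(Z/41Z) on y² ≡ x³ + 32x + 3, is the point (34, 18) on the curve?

y² = 18² ≡ 37; x³ + 32x + 3 = 40395 ≡ 10 (mod 41). 37 ≠ 10.

no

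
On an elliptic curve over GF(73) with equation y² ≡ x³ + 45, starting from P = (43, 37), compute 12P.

(46, 46)

Repeated addition: build up to 12P.
2P: tangent at (43, 37): λ = (3·43² + 0)/(2·37) ≡ 72/1. 1⁻¹ ≡ 1 (mod 73) since 1·1 = 1 ≡ 1, so λ ≡ 72·1 ≡ 72.
  x = λ² - 43 - 43 = 5184 - 86 ≡ 61; y = λ·(43 - 61) - 37 ≡ 54. → (61, 54)
3P: (61, 54) + (43, 37). λ = (37 - 54)/(43 - 61) ≡ 56/55 mod 73. 55⁻¹ ≡ 4 (mod 73) since 55·4 = 220 ≡ 1, so λ ≡ 5.
  x = λ² - 61 - 43 = 25 - 104 ≡ 67; y = λ·(61 - 67) - 54 ≡ 62. → (67, 62)
4P: (67, 62) + (43, 37). λ = (37 - 62)/(43 - 67) ≡ 48/49 mod 73. 49⁻¹ ≡ 3 (mod 73) since 49·3 = 147 ≡ 1, so λ ≡ 71.
  x = λ² - 67 - 43 = 5041 - 110 ≡ 40; y = λ·(67 - 40) - 62 ≡ 30. → (40, 30)
5P: (40, 30) + (43, 37). λ = (37 - 30)/(43 - 40) ≡ 7/3 mod 73. 3⁻¹ ≡ 49 (mod 73), so λ ≡ 51.
  x = λ² - 40 - 43 = 2601 - 83 ≡ 36; y = λ·(40 - 36) - 30 ≡ 28. → (36, 28)
6P: (36, 28) + (43, 37). λ = (37 - 28)/(43 - 36) ≡ 9/7 mod 73. 7⁻¹ ≡ 21 (mod 73), so λ ≡ 43.
  x = λ² - 36 - 43 = 1849 - 79 ≡ 18; y = λ·(36 - 18) - 28 ≡ 16. → (18, 16)
7P: (18, 16) + (43, 37). λ = (37 - 16)/(43 - 18) ≡ 21/25 mod 73. 25⁻¹ ≡ 38 (mod 73) since 25·38 = 950 ≡ 1, so λ ≡ 68.
  x = λ² - 18 - 43 = 4624 - 61 ≡ 37; y = λ·(18 - 37) - 16 ≡ 6. → (37, 6)
8P: (37, 6) + (43, 37). λ = (37 - 6)/(43 - 37) ≡ 31/6 mod 73. 6⁻¹ ≡ 61 (mod 73), so λ ≡ 66.
  x = λ² - 37 - 43 = 4356 - 80 ≡ 42; y = λ·(37 - 42) - 6 ≡ 29. → (42, 29)
9P: (42, 29) + (43, 37). λ = (37 - 29)/(43 - 42) ≡ 8/1 mod 73. 1⁻¹ ≡ 1 (mod 73), so λ ≡ 8.
  x = λ² - 42 - 43 = 64 - 85 ≡ 52; y = λ·(42 - 52) - 29 ≡ 37. → (52, 37)
10P: (52, 37) + (43, 37). λ = (37 - 37)/(43 - 52) ≡ 0/64 mod 73. 64⁻¹ ≡ 8 (mod 73), so λ ≡ 0.
  x = λ² - 52 - 43 = 0 - 95 ≡ 51; y = λ·(52 - 51) - 37 ≡ 36. → (51, 36)
11P: (51, 36) + (43, 37). λ = (37 - 36)/(43 - 51) ≡ 1/65 mod 73. 65⁻¹ ≡ 9 (mod 73) since 65·9 = 585 ≡ 1, so λ ≡ 9.
  x = λ² - 51 - 43 = 81 - 94 ≡ 60; y = λ·(51 - 60) - 36 ≡ 29. → (60, 29)
12P: (60, 29) + (43, 37). λ = (37 - 29)/(43 - 60) ≡ 8/56 mod 73. 56⁻¹ ≡ 30 (mod 73) since 56·30 = 1680 ≡ 1, so λ ≡ 21.
  x = λ² - 60 - 43 = 441 - 103 ≡ 46; y = λ·(60 - 46) - 29 ≡ 46. → (46, 46)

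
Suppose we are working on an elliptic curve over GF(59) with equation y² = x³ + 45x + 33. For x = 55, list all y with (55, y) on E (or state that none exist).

x³ + 45x + 33 = 168883 ≡ 25 (mod 59).
Square roots of 25 mod 59: 5 and 54 (since 5² = 25 ≡ 25).

5, 54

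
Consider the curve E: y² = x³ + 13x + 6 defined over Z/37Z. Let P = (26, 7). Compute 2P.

tangent at (26, 7): λ = (3·26² + 13)/(2·7) ≡ 6/14. 14⁻¹ ≡ 8 (mod 37), so λ ≡ 6·8 ≡ 11.
  x = λ² - 26 - 26 = 121 - 52 ≡ 32; y = λ·(26 - 32) - 7 ≡ 1. → (32, 1)

(32, 1)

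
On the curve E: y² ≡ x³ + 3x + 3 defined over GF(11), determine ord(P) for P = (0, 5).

4

2P: tangent at (0, 5): λ = (3·0² + 3)/(2·5) ≡ 3/10. 10⁻¹ ≡ 10 (mod 11) since 10·10 = 100 ≡ 1, so λ ≡ 3·10 ≡ 8.
  x = λ² - 0 - 0 = 64 - 0 ≡ 9; y = λ·(0 - 9) - 5 ≡ 0. → (9, 0)
3P: (9, 0) + (0, 5). λ = (5 - 0)/(0 - 9) ≡ 5/2 mod 11. 2⁻¹ ≡ 6 (mod 11), so λ ≡ 8.
  x = λ² - 9 - 0 = 64 - 9 ≡ 0; y = λ·(9 - 0) - 0 ≡ 6. → (0, 6)
4P: (0, 6) + (0, 5): same x and y₁ ≡ -y₂, so the sum is ∞.
4P = ∞, so the order is 4.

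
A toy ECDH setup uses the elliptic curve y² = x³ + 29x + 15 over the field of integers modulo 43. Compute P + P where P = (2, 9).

tangent at (2, 9): λ = (3·2² + 29)/(2·9) ≡ 41/18. 18⁻¹ ≡ 12 (mod 43), so λ ≡ 41·12 ≡ 19.
  x = λ² - 2 - 2 = 361 - 4 ≡ 13; y = λ·(2 - 13) - 9 ≡ 40. → (13, 40)

(13, 40)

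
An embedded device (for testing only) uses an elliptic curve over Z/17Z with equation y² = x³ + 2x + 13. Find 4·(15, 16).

(0, 9)

Write G = (15, 16).
Double-and-add on 4 = (100)₂. Start with G = (15, 16) for the leading 1-bit.
double: tangent at (15, 16): λ = (3·15² + 2)/(2·16) ≡ 14/15. 15⁻¹ ≡ 8 (mod 17), so λ ≡ 14·8 ≡ 10.
  x = λ² - 15 - 15 = 100 - 30 ≡ 2; y = λ·(15 - 2) - 16 ≡ 12. → (2, 12)
double: tangent at (2, 12): λ = (3·2² + 2)/(2·12) ≡ 14/7. 7⁻¹ ≡ 5 (mod 17), so λ ≡ 14·5 ≡ 2.
  x = λ² - 2 - 2 = 4 - 4 ≡ 0; y = λ·(2 - 0) - 12 ≡ 9. → (0, 9)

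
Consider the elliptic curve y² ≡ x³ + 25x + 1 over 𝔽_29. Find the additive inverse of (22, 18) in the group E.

(22, 11)

-(22, 18) = (22, -18 mod 29) = (22, 11).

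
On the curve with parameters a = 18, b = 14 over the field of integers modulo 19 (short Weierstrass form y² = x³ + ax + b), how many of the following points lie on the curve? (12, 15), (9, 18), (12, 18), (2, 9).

1

(12, 15): 15² ≡ 16, rhs ≡ 1 → off.
(9, 18): 18² ≡ 1, rhs ≡ 12 → off.
(12, 18): 18² ≡ 1, rhs ≡ 1 → on.
(2, 9): 9² ≡ 5, rhs ≡ 1 → off.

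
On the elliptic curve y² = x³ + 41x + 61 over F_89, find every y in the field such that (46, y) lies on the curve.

x³ + 41x + 61 = 99283 ≡ 48 (mod 89).
48 is a non-residue mod 89; no y exists.

none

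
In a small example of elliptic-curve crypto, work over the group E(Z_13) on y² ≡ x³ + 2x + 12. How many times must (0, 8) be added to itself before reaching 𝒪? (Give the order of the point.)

8

2P: tangent at (0, 8): λ = (3·0² + 2)/(2·8) ≡ 2/3. 3⁻¹ ≡ 9 (mod 13), so λ ≡ 2·9 ≡ 5.
  x = λ² - 0 - 0 = 25 - 0 ≡ 12; y = λ·(0 - 12) - 8 ≡ 10. → (12, 10)
3P: (12, 10) + (0, 8). λ = (8 - 10)/(0 - 12) ≡ 11/1 mod 13. 1⁻¹ ≡ 1 (mod 13) since 1·1 = 1 ≡ 1, so λ ≡ 11.
  x = λ² - 12 - 0 = 121 - 12 ≡ 5; y = λ·(12 - 5) - 10 ≡ 2. → (5, 2)
4P: (5, 2) + (0, 8). λ = (8 - 2)/(0 - 5) ≡ 6/8 mod 13. 8⁻¹ ≡ 5 (mod 13) since 8·5 = 40 ≡ 1, so λ ≡ 4.
  x = λ² - 5 - 0 = 16 - 5 ≡ 11; y = λ·(5 - 11) - 2 ≡ 0. → (11, 0)
5P: (11, 0) + (0, 8). λ = (8 - 0)/(0 - 11) ≡ 8/2 mod 13. 2⁻¹ ≡ 7 (mod 13) since 2·7 = 14 ≡ 1, so λ ≡ 4.
  x = λ² - 11 - 0 = 16 - 11 ≡ 5; y = λ·(11 - 5) - 0 ≡ 11. → (5, 11)
6P: (5, 11) + (0, 8). λ = (8 - 11)/(0 - 5) ≡ 10/8 mod 13. 8⁻¹ ≡ 5 (mod 13), so λ ≡ 11.
  x = λ² - 5 - 0 = 121 - 5 ≡ 12; y = λ·(5 - 12) - 11 ≡ 3. → (12, 3)
7P: (12, 3) + (0, 8). λ = (8 - 3)/(0 - 12) ≡ 5/1 mod 13. 1⁻¹ ≡ 1 (mod 13), so λ ≡ 5.
  x = λ² - 12 - 0 = 25 - 12 ≡ 0; y = λ·(12 - 0) - 3 ≡ 5. → (0, 5)
8P: (0, 5) + (0, 8): same x and y₁ ≡ -y₂, so the sum is 𝒪.
8P = 𝒪, so the order is 8.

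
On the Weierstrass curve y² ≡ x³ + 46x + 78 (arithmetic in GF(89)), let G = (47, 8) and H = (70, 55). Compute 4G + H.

First 4G:
Repeated addition: build up to 4G.
2G: tangent at (47, 8): λ = (3·47² + 46)/(2·8) ≡ 87/16. 16⁻¹ ≡ 39 (mod 89), so λ ≡ 87·39 ≡ 11.
  x = λ² - 47 - 47 = 121 - 94 ≡ 27; y = λ·(47 - 27) - 8 ≡ 34. → (27, 34)
3G: (27, 34) + (47, 8). λ = (8 - 34)/(47 - 27) ≡ 63/20 mod 89. 20⁻¹ ≡ 49 (mod 89) since 20·49 = 980 ≡ 1, so λ ≡ 61.
  x = λ² - 27 - 47 = 3721 - 74 ≡ 87; y = λ·(27 - 87) - 34 ≡ 44. → (87, 44)
4G: (87, 44) + (47, 8). λ = (8 - 44)/(47 - 87) ≡ 53/49 mod 89. 49⁻¹ ≡ 20 (mod 89) since 49·20 = 980 ≡ 1, so λ ≡ 81.
  x = λ² - 87 - 47 = 6561 - 134 ≡ 19; y = λ·(87 - 19) - 44 ≡ 35. → (19, 35)
4G = (19, 35).
Finally 4G + H:
(19, 35) + (70, 55). λ = (55 - 35)/(70 - 19) ≡ 20/51 mod 89. 51⁻¹ ≡ 7 (mod 89), so λ ≡ 51.
  x = λ² - 19 - 70 = 2601 - 89 ≡ 20; y = λ·(19 - 20) - 35 ≡ 3. → (20, 3)

(20, 3)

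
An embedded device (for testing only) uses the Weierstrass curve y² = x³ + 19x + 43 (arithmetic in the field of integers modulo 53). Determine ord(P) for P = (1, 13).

2P: tangent at (1, 13): λ = (3·1² + 19)/(2·13) ≡ 22/26. 26⁻¹ ≡ 51 (mod 53), so λ ≡ 22·51 ≡ 9.
  x = λ² - 1 - 1 = 81 - 2 ≡ 26; y = λ·(1 - 26) - 13 ≡ 27. → (26, 27)
3P: (26, 27) + (1, 13). λ = (13 - 27)/(1 - 26) ≡ 39/28 mod 53. 28⁻¹ ≡ 36 (mod 53) since 28·36 = 1008 ≡ 1, so λ ≡ 26.
  x = λ² - 26 - 1 = 676 - 27 ≡ 13; y = λ·(26 - 13) - 27 ≡ 46. → (13, 46)
4P: (13, 46) + (1, 13). λ = (13 - 46)/(1 - 13) ≡ 20/41 mod 53. 41⁻¹ ≡ 22 (mod 53), so λ ≡ 16.
  x = λ² - 13 - 1 = 256 - 14 ≡ 30; y = λ·(13 - 30) - 46 ≡ 0. → (30, 0)
5P: (30, 0) + (1, 13). λ = (13 - 0)/(1 - 30) ≡ 13/24 mod 53. 24⁻¹ ≡ 42 (mod 53), so λ ≡ 16.
  x = λ² - 30 - 1 = 256 - 31 ≡ 13; y = λ·(30 - 13) - 0 ≡ 7. → (13, 7)
6P: (13, 7) + (1, 13). λ = (13 - 7)/(1 - 13) ≡ 6/41 mod 53. 41⁻¹ ≡ 22 (mod 53), so λ ≡ 26.
  x = λ² - 13 - 1 = 676 - 14 ≡ 26; y = λ·(13 - 26) - 7 ≡ 26. → (26, 26)
7P: (26, 26) + (1, 13). λ = (13 - 26)/(1 - 26) ≡ 40/28 mod 53. 28⁻¹ ≡ 36 (mod 53) since 28·36 = 1008 ≡ 1, so λ ≡ 9.
  x = λ² - 26 - 1 = 81 - 27 ≡ 1; y = λ·(26 - 1) - 26 ≡ 40. → (1, 40)
8P: (1, 40) + (1, 13): same x and y₁ ≡ -y₂, so the sum is O.
8P = O, so the order is 8.

8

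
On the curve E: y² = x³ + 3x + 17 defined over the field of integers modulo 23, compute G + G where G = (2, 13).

tangent at (2, 13): λ = (3·2² + 3)/(2·13) ≡ 15/3. 3⁻¹ ≡ 8 (mod 23) since 3·8 = 24 ≡ 1, so λ ≡ 15·8 ≡ 5.
  x = λ² - 2 - 2 = 25 - 4 ≡ 21; y = λ·(2 - 21) - 13 ≡ 7. → (21, 7)

(21, 7)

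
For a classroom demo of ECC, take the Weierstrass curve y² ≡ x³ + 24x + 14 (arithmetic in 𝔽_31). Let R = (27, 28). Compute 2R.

(28, 15)

tangent at (27, 28): λ = (3·27² + 24)/(2·28) ≡ 10/25. 25⁻¹ ≡ 5 (mod 31) since 25·5 = 125 ≡ 1, so λ ≡ 10·5 ≡ 19.
  x = λ² - 27 - 27 = 361 - 54 ≡ 28; y = λ·(27 - 28) - 28 ≡ 15. → (28, 15)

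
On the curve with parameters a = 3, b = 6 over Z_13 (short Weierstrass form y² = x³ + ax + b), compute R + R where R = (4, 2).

(1, 7)

tangent at (4, 2): λ = (3·4² + 3)/(2·2) ≡ 12/4. 4⁻¹ ≡ 10 (mod 13), so λ ≡ 12·10 ≡ 3.
  x = λ² - 4 - 4 = 9 - 8 ≡ 1; y = λ·(4 - 1) - 2 ≡ 7. → (1, 7)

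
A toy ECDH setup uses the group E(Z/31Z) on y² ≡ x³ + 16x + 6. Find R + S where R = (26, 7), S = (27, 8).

(10, 9)

(26, 7) + (27, 8). λ = (8 - 7)/(27 - 26) ≡ 1/1 mod 31. 1⁻¹ ≡ 1 (mod 31) since 1·1 = 1 ≡ 1, so λ ≡ 1.
  x = λ² - 26 - 27 = 1 - 53 ≡ 10; y = λ·(26 - 10) - 7 ≡ 9. → (10, 9)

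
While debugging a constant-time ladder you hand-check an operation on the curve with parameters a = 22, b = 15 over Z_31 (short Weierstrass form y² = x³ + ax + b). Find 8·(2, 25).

Write P = (2, 25).
Double-and-add on 8 = (1000)₂. Start with P = (2, 25) for the leading 1-bit.
double: tangent at (2, 25): λ = (3·2² + 22)/(2·25) ≡ 3/19. 19⁻¹ ≡ 18 (mod 31) since 19·18 = 342 ≡ 1, so λ ≡ 3·18 ≡ 23.
  x = λ² - 2 - 2 = 529 - 4 ≡ 29; y = λ·(2 - 29) - 25 ≡ 5. → (29, 5)
double: tangent at (29, 5): λ = (3·29² + 22)/(2·5) ≡ 3/10. 10⁻¹ ≡ 28 (mod 31) since 10·28 = 280 ≡ 1, so λ ≡ 3·28 ≡ 22.
  x = λ² - 29 - 29 = 484 - 58 ≡ 23; y = λ·(29 - 23) - 5 ≡ 3. → (23, 3)
double: tangent at (23, 3): λ = (3·23² + 22)/(2·3) ≡ 28/6. 6⁻¹ ≡ 26 (mod 31) since 6·26 = 156 ≡ 1, so λ ≡ 28·26 ≡ 15.
  x = λ² - 23 - 23 = 225 - 46 ≡ 24; y = λ·(23 - 24) - 3 ≡ 13. → (24, 13)

(24, 13)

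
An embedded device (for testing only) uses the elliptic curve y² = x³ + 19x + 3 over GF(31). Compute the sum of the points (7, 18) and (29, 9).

(27, 24)

(7, 18) + (29, 9). λ = (9 - 18)/(29 - 7) ≡ 22/22 mod 31. 22⁻¹ ≡ 24 (mod 31), so λ ≡ 1.
  x = λ² - 7 - 29 = 1 - 36 ≡ 27; y = λ·(7 - 27) - 18 ≡ 24. → (27, 24)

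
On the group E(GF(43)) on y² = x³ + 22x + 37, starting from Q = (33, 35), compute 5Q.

(6, 16)

Repeated addition: build up to 5Q.
2Q: tangent at (33, 35): λ = (3·33² + 22)/(2·35) ≡ 21/27. 27⁻¹ ≡ 8 (mod 43), so λ ≡ 21·8 ≡ 39.
  x = λ² - 33 - 33 = 1521 - 66 ≡ 36; y = λ·(33 - 36) - 35 ≡ 20. → (36, 20)
3Q: (36, 20) + (33, 35). λ = (35 - 20)/(33 - 36) ≡ 15/40 mod 43. 40⁻¹ ≡ 14 (mod 43), so λ ≡ 38.
  x = λ² - 36 - 33 = 1444 - 69 ≡ 42; y = λ·(36 - 42) - 20 ≡ 10. → (42, 10)
4Q: (42, 10) + (33, 35). λ = (35 - 10)/(33 - 42) ≡ 25/34 mod 43. 34⁻¹ ≡ 19 (mod 43), so λ ≡ 2.
  x = λ² - 42 - 33 = 4 - 75 ≡ 15; y = λ·(42 - 15) - 10 ≡ 1. → (15, 1)
5Q: (15, 1) + (33, 35). λ = (35 - 1)/(33 - 15) ≡ 34/18 mod 43. 18⁻¹ ≡ 12 (mod 43) since 18·12 = 216 ≡ 1, so λ ≡ 21.
  x = λ² - 15 - 33 = 441 - 48 ≡ 6; y = λ·(15 - 6) - 1 ≡ 16. → (6, 16)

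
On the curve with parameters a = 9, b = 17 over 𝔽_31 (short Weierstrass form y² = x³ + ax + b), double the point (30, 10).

(16, 17)

tangent at (30, 10): λ = (3·30² + 9)/(2·10) ≡ 12/20. 20⁻¹ ≡ 14 (mod 31), so λ ≡ 12·14 ≡ 13.
  x = λ² - 30 - 30 = 169 - 60 ≡ 16; y = λ·(30 - 16) - 10 ≡ 17. → (16, 17)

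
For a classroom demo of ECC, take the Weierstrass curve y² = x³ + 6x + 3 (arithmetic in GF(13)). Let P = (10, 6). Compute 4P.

Repeated addition: build up to 4P.
2P: tangent at (10, 6): λ = (3·10² + 6)/(2·6) ≡ 7/12. 12⁻¹ ≡ 12 (mod 13), so λ ≡ 7·12 ≡ 6.
  x = λ² - 10 - 10 = 36 - 20 ≡ 3; y = λ·(10 - 3) - 6 ≡ 10. → (3, 10)
3P: (3, 10) + (10, 6). λ = (6 - 10)/(10 - 3) ≡ 9/7 mod 13. 7⁻¹ ≡ 2 (mod 13) since 7·2 = 14 ≡ 1, so λ ≡ 5.
  x = λ² - 3 - 10 = 25 - 13 ≡ 12; y = λ·(3 - 12) - 10 ≡ 10. → (12, 10)
4P: (12, 10) + (10, 6). λ = (6 - 10)/(10 - 12) ≡ 9/11 mod 13. 11⁻¹ ≡ 6 (mod 13) since 11·6 = 66 ≡ 1, so λ ≡ 2.
  x = λ² - 12 - 10 = 4 - 22 ≡ 8; y = λ·(12 - 8) - 10 ≡ 11. → (8, 11)

(8, 11)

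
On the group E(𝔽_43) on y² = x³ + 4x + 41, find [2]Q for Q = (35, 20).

tangent at (35, 20): λ = (3·35² + 4)/(2·20) ≡ 24/40. 40⁻¹ ≡ 14 (mod 43), so λ ≡ 24·14 ≡ 35.
  x = λ² - 35 - 35 = 1225 - 70 ≡ 37; y = λ·(35 - 37) - 20 ≡ 39. → (37, 39)

(37, 39)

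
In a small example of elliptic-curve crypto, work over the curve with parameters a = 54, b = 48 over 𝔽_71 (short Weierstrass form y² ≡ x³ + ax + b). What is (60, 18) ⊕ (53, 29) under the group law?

(59, 21)

(60, 18) + (53, 29). λ = (29 - 18)/(53 - 60) ≡ 11/64 mod 71. 64⁻¹ ≡ 10 (mod 71), so λ ≡ 39.
  x = λ² - 60 - 53 = 1521 - 113 ≡ 59; y = λ·(60 - 59) - 18 ≡ 21. → (59, 21)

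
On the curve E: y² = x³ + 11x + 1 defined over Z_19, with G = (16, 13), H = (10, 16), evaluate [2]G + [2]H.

(15, 8)

First 2G:
Repeated addition: build up to 2G.
2G: tangent at (16, 13): λ = (3·16² + 11)/(2·13) ≡ 0/7. 7⁻¹ ≡ 11 (mod 19), so λ ≡ 0·11 ≡ 0.
  x = λ² - 16 - 16 = 0 - 32 ≡ 6; y = λ·(16 - 6) - 13 ≡ 6. → (6, 6)
2G = (6, 6).
Next 2H:
Repeated addition: build up to 2H.
2H: tangent at (10, 16): λ = (3·10² + 11)/(2·16) ≡ 7/13. 13⁻¹ ≡ 3 (mod 19), so λ ≡ 7·3 ≡ 2.
  x = λ² - 10 - 10 = 4 - 20 ≡ 3; y = λ·(10 - 3) - 16 ≡ 17. → (3, 17)
2H = (3, 17).
Finally 2G + 2H:
(6, 6) + (3, 17). λ = (17 - 6)/(3 - 6) ≡ 11/16 mod 19. 16⁻¹ ≡ 6 (mod 19) since 16·6 = 96 ≡ 1, so λ ≡ 9.
  x = λ² - 6 - 3 = 81 - 9 ≡ 15; y = λ·(6 - 15) - 6 ≡ 8. → (15, 8)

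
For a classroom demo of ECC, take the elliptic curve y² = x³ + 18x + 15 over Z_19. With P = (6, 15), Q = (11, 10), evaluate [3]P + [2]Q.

First 3P:
Repeated addition: build up to 3P.
2P: tangent at (6, 15): λ = (3·6² + 18)/(2·15) ≡ 12/11. 11⁻¹ ≡ 7 (mod 19) since 11·7 = 77 ≡ 1, so λ ≡ 12·7 ≡ 8.
  x = λ² - 6 - 6 = 64 - 12 ≡ 14; y = λ·(6 - 14) - 15 ≡ 16. → (14, 16)
3P: (14, 16) + (6, 15). λ = (15 - 16)/(6 - 14) ≡ 18/11 mod 19. 11⁻¹ ≡ 7 (mod 19) since 11·7 = 77 ≡ 1, so λ ≡ 12.
  x = λ² - 14 - 6 = 144 - 20 ≡ 10; y = λ·(14 - 10) - 16 ≡ 13. → (10, 13)
3P = (10, 13).
Next 2Q:
Repeated addition: build up to 2Q.
2Q: tangent at (11, 10): λ = (3·11² + 18)/(2·10) ≡ 1/1. 1⁻¹ ≡ 1 (mod 19), so λ ≡ 1·1 ≡ 1.
  x = λ² - 11 - 11 = 1 - 22 ≡ 17; y = λ·(11 - 17) - 10 ≡ 3. → (17, 3)
2Q = (17, 3).
Finally 3P + 2Q:
(10, 13) + (17, 3). λ = (3 - 13)/(17 - 10) ≡ 9/7 mod 19. 7⁻¹ ≡ 11 (mod 19) since 7·11 = 77 ≡ 1, so λ ≡ 4.
  x = λ² - 10 - 17 = 16 - 27 ≡ 8; y = λ·(10 - 8) - 13 ≡ 14. → (8, 14)

(8, 14)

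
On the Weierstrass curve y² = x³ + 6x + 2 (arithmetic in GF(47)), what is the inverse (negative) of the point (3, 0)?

(3, 0)

-(3, 0) = (3, -0 mod 47) = (3, 0).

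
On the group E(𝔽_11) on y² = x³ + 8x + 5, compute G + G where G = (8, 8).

tangent at (8, 8): λ = (3·8² + 8)/(2·8) ≡ 2/5. 5⁻¹ ≡ 9 (mod 11) since 5·9 = 45 ≡ 1, so λ ≡ 2·9 ≡ 7.
  x = λ² - 8 - 8 = 49 - 16 ≡ 0; y = λ·(8 - 0) - 8 ≡ 4. → (0, 4)

(0, 4)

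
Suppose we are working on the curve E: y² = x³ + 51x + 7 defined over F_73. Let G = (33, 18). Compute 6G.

Double-and-add on 6 = (110)₂. Start with G = (33, 18) for the leading 1-bit.
double: tangent at (33, 18): λ = (3·33² + 51)/(2·18) ≡ 33/36. 36⁻¹ ≡ 71 (mod 73), so λ ≡ 33·71 ≡ 7.
  x = λ² - 33 - 33 = 49 - 66 ≡ 56; y = λ·(33 - 56) - 18 ≡ 40. → (56, 40)
add G: (56, 40) + (33, 18). λ = (18 - 40)/(33 - 56) ≡ 51/50 mod 73. 50⁻¹ ≡ 19 (mod 73) since 50·19 = 950 ≡ 1, so λ ≡ 20.
  x = λ² - 56 - 33 = 400 - 89 ≡ 19; y = λ·(56 - 19) - 40 ≡ 43. → (19, 43)
double: tangent at (19, 43): λ = (3·19² + 51)/(2·43) ≡ 39/13. 13⁻¹ ≡ 45 (mod 73), so λ ≡ 39·45 ≡ 3.
  x = λ² - 19 - 19 = 9 - 38 ≡ 44; y = λ·(19 - 44) - 43 ≡ 28. → (44, 28)

(44, 28)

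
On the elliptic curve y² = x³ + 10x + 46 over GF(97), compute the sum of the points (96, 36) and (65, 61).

(39, 87)

(96, 36) + (65, 61). λ = (61 - 36)/(65 - 96) ≡ 25/66 mod 97. 66⁻¹ ≡ 25 (mod 97), so λ ≡ 43.
  x = λ² - 96 - 65 = 1849 - 161 ≡ 39; y = λ·(96 - 39) - 36 ≡ 87. → (39, 87)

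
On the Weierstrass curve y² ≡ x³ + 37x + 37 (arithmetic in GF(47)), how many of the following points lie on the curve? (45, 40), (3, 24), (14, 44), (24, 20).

2

(45, 40): 40² ≡ 2, rhs ≡ 2 → on.
(3, 24): 24² ≡ 12, rhs ≡ 34 → off.
(14, 44): 44² ≡ 9, rhs ≡ 9 → on.
(24, 20): 20² ≡ 24, rhs ≡ 38 → off.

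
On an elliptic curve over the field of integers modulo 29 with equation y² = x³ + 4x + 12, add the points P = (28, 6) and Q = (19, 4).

(28, 6) + (19, 4). λ = (4 - 6)/(19 - 28) ≡ 27/20 mod 29. 20⁻¹ ≡ 16 (mod 29), so λ ≡ 26.
  x = λ² - 28 - 19 = 676 - 47 ≡ 20; y = λ·(28 - 20) - 6 ≡ 28. → (20, 28)

(20, 28)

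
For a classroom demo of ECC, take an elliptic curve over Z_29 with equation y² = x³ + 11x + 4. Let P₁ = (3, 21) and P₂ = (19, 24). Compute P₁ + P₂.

(3, 21) + (19, 24). λ = (24 - 21)/(19 - 3) ≡ 3/16 mod 29. 16⁻¹ ≡ 20 (mod 29), so λ ≡ 2.
  x = λ² - 3 - 19 = 4 - 22 ≡ 11; y = λ·(3 - 11) - 21 ≡ 21. → (11, 21)

(11, 21)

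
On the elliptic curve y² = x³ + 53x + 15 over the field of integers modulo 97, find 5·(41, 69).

(33, 29)

Write Q = (41, 69).
Repeated addition: build up to 5Q.
2Q: tangent at (41, 69): λ = (3·41² + 53)/(2·69) ≡ 52/41. 41⁻¹ ≡ 71 (mod 97), so λ ≡ 52·71 ≡ 6.
  x = λ² - 41 - 41 = 36 - 82 ≡ 51; y = λ·(41 - 51) - 69 ≡ 65. → (51, 65)
3Q: (51, 65) + (41, 69). λ = (69 - 65)/(41 - 51) ≡ 4/87 mod 97. 87⁻¹ ≡ 29 (mod 97) since 87·29 = 2523 ≡ 1, so λ ≡ 19.
  x = λ² - 51 - 41 = 361 - 92 ≡ 75; y = λ·(51 - 75) - 65 ≡ 61. → (75, 61)
4Q: (75, 61) + (41, 69). λ = (69 - 61)/(41 - 75) ≡ 8/63 mod 97. 63⁻¹ ≡ 77 (mod 97), so λ ≡ 34.
  x = λ² - 75 - 41 = 1156 - 116 ≡ 70; y = λ·(75 - 70) - 61 ≡ 12. → (70, 12)
5Q: (70, 12) + (41, 69). λ = (69 - 12)/(41 - 70) ≡ 57/68 mod 97. 68⁻¹ ≡ 10 (mod 97), so λ ≡ 85.
  x = λ² - 70 - 41 = 7225 - 111 ≡ 33; y = λ·(70 - 33) - 12 ≡ 29. → (33, 29)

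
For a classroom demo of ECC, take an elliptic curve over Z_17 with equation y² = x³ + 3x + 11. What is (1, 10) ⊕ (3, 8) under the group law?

(14, 3)

(1, 10) + (3, 8). λ = (8 - 10)/(3 - 1) ≡ 15/2 mod 17. 2⁻¹ ≡ 9 (mod 17), so λ ≡ 16.
  x = λ² - 1 - 3 = 256 - 4 ≡ 14; y = λ·(1 - 14) - 10 ≡ 3. → (14, 3)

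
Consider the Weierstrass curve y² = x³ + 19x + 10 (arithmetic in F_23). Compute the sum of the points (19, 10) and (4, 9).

(9, 6)

(19, 10) + (4, 9). λ = (9 - 10)/(4 - 19) ≡ 22/8 mod 23. 8⁻¹ ≡ 3 (mod 23), so λ ≡ 20.
  x = λ² - 19 - 4 = 400 - 23 ≡ 9; y = λ·(19 - 9) - 10 ≡ 6. → (9, 6)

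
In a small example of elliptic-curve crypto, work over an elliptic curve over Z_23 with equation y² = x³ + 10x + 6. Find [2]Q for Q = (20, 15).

(10, 5)

tangent at (20, 15): λ = (3·20² + 10)/(2·15) ≡ 14/7. 7⁻¹ ≡ 10 (mod 23) since 7·10 = 70 ≡ 1, so λ ≡ 14·10 ≡ 2.
  x = λ² - 20 - 20 = 4 - 40 ≡ 10; y = λ·(20 - 10) - 15 ≡ 5. → (10, 5)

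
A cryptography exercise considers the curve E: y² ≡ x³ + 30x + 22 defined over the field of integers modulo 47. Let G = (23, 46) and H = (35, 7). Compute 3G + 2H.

First 3G:
Repeated addition: build up to 3G.
2G: tangent at (23, 46): λ = (3·23² + 30)/(2·46) ≡ 19/45. 45⁻¹ ≡ 23 (mod 47), so λ ≡ 19·23 ≡ 14.
  x = λ² - 23 - 23 = 196 - 46 ≡ 9; y = λ·(23 - 9) - 46 ≡ 9. → (9, 9)
3G: (9, 9) + (23, 46). λ = (46 - 9)/(23 - 9) ≡ 37/14 mod 47. 14⁻¹ ≡ 37 (mod 47), so λ ≡ 6.
  x = λ² - 9 - 23 = 36 - 32 ≡ 4; y = λ·(9 - 4) - 9 ≡ 21. → (4, 21)
3G = (4, 21).
Next 2H:
Repeated addition: build up to 2H.
2H: tangent at (35, 7): λ = (3·35² + 30)/(2·7) ≡ 39/14. 14⁻¹ ≡ 37 (mod 47), so λ ≡ 39·37 ≡ 33.
  x = λ² - 35 - 35 = 1089 - 70 ≡ 32; y = λ·(35 - 32) - 7 ≡ 45. → (32, 45)
2H = (32, 45).
Finally 3G + 2H:
(4, 21) + (32, 45). λ = (45 - 21)/(32 - 4) ≡ 24/28 mod 47. 28⁻¹ ≡ 42 (mod 47) since 28·42 = 1176 ≡ 1, so λ ≡ 21.
  x = λ² - 4 - 32 = 441 - 36 ≡ 29; y = λ·(4 - 29) - 21 ≡ 18. → (29, 18)

(29, 18)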